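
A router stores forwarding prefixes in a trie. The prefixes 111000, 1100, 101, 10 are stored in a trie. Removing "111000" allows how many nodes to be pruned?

After clearing the end-marker at "111000", prune upward until reaching a node still needed by another word.
The suffix "1000" (4 nodes) is used only by "111000"; the node for "11" still has the child "0", so pruning stops there.
Nodes removed: 4

4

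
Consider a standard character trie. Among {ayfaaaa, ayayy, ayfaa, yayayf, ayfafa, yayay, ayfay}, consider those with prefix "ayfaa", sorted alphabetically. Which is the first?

ayfaa

DFS of the "ayfaa" subtree visits, in order: "ayfaa", "ayfaaaa"
Position 1: ayfaa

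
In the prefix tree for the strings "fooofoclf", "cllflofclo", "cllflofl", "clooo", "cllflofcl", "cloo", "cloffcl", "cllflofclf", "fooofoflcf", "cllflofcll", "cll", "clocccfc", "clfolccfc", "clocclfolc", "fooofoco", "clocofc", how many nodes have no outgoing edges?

13

A leaf is a node with no children — equivalently, the end of a word that is not a proper prefix of any other stored word.
Those words: "clfolccfc", "cllflofclf", "cllflofcll", "cllflofclo", "cllflofl", "clocccfc", "clocclfolc", "clocofc", "cloffcl", "clooo", "fooofoclf", "fooofoco", "fooofoflcf"
Leaf count: 13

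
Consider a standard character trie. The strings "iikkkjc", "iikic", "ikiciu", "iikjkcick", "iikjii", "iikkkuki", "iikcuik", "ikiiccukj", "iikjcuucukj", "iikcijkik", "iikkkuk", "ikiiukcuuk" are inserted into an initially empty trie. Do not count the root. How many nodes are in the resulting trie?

Insert word by word; a character creates a node only if that edge doesn't already exist:
  "iikkkjc" → 7 new (i, i, k, k, k, j, c)
  "iikic" → prefix "iik" already present; 2 new (i, c)
  "ikiciu" → prefix "i" already present; 5 new (k, i, c, i, u)
  "iikjkcick" → prefix "iik" already present; 6 new (j, k, c, i, c, k)
  "iikjii" → prefix "iikj" already present; 2 new (i, i)
  "iikkkuki" → prefix "iikkk" already present; 3 new (u, k, i)
  "iikcuik" → prefix "iik" already present; 4 new (c, u, i, k)
  "ikiiccukj" → prefix "iki" already present; 6 new (i, c, c, u, k, j)
  "iikjcuucukj" → prefix "iikj" already present; 7 new (c, u, u, c, u, k, j)
  "iikcijkik" → prefix "iikc" already present; 5 new (i, j, k, i, k)
  "iikkkuk" → prefix "iikkkuk" already present; 0 new (none)
  "ikiiukcuuk" → prefix "ikii" already present; 6 new (u, k, c, u, u, k)
Total nodes = 7 + 2 + 5 + 6 + 2 + 3 + 4 + 6 + 7 + 5 + 0 + 6 = 53

53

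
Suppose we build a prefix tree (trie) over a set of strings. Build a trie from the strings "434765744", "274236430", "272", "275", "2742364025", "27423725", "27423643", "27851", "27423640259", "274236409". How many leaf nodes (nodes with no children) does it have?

A leaf is a node with no children — equivalently, the end of a word that is not a proper prefix of any other stored word.
Those words: "272", "27423640259", "274236409", "274236430", "27423725", "275", "27851", "434765744"
Leaf count: 8

8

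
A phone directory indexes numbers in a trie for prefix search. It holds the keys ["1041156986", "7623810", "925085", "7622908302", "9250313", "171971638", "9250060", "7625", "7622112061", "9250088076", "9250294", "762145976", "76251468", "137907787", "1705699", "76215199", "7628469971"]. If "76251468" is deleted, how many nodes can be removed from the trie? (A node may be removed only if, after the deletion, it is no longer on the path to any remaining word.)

4

After clearing the end-marker at "76251468", prune upward until reaching a node still needed by another word.
The suffix "1468" (4 nodes) is used only by "76251468"; "7625" is itself a stored word, so pruning stops there.
Nodes removed: 4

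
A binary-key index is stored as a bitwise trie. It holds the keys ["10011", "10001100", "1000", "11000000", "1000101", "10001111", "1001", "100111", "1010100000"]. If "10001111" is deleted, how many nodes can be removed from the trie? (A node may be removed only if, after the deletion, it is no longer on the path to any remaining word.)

After clearing the end-marker at "10001111", prune upward until reaching a node still needed by another word.
The suffix "11" (2 nodes) is used only by "10001111"; the node for "100011" still has the child "0", so pruning stops there.
Nodes removed: 2

2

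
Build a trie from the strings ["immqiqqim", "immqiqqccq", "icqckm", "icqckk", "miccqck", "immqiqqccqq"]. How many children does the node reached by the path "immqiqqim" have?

0

Walk "immqiqqim" from the root, arriving at one node.
No stored string extends past "immqiqqim".
That node has 0 child edges.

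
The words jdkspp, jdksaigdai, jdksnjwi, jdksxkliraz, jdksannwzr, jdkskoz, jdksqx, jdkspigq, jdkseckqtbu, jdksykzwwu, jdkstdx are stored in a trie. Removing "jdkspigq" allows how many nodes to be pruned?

Walk "jdkspigq" from the leaf back toward the root, removing each node that no remaining word uses.
The suffix "igq" (3 nodes) is used only by "jdkspigq"; the node for "jdksp" still has the child "p", so pruning stops there.
Nodes removed: 3

3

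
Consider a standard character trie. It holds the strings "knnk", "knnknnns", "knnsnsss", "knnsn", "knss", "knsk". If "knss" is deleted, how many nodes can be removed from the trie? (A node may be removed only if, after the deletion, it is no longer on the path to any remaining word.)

1

A node on "knss"'s path can go only if nothing else ends at it or branches off below it.
The suffix "s" (1 node) is used only by "knss"; the node for "kns" still has the child "k", so pruning stops there.
Nodes removed: 1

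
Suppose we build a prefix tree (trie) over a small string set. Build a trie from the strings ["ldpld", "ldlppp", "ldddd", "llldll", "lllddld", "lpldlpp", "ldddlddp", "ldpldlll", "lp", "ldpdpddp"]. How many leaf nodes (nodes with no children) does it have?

8

A leaf is a node with no children — equivalently, the end of a word that is not a proper prefix of any other stored word.
Those words: "ldddd", "ldddlddp", "ldlppp", "ldpdpddp", "ldpldlll", "lllddld", "llldll", "lpldlpp"
Leaf count: 8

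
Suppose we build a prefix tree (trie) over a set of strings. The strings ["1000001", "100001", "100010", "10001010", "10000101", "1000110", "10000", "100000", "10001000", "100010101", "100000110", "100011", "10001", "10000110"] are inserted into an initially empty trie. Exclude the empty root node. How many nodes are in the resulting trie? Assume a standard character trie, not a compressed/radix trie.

23

Trace insertions, counting only characters that open a new branch:
  "1000001" → 7 new (1, 0, 0, 0, 0, 0, 1)
  "100001" → prefix "10000" already present; 1 new (1)
  "100010" → prefix "1000" already present; 2 new (1, 0)
  "10001010" → prefix "100010" already present; 2 new (1, 0)
  "10000101" → prefix "100001" already present; 2 new (0, 1)
  "1000110" → prefix "10001" already present; 2 new (1, 0)
  "10000" → prefix "10000" already present; 0 new (none)
  "100000" → prefix "100000" already present; 0 new (none)
  "10001000" → prefix "100010" already present; 2 new (0, 0)
  "100010101" → prefix "10001010" already present; 1 new (1)
  "100000110" → prefix "1000001" already present; 2 new (1, 0)
  "100011" → prefix "100011" already present; 0 new (none)
  "10001" → prefix "10001" already present; 0 new (none)
  "10000110" → prefix "100001" already present; 2 new (1, 0)
Total nodes = 7 + 1 + 2 + 2 + 2 + 2 + 0 + 0 + 2 + 1 + 2 + 0 + 0 + 2 = 23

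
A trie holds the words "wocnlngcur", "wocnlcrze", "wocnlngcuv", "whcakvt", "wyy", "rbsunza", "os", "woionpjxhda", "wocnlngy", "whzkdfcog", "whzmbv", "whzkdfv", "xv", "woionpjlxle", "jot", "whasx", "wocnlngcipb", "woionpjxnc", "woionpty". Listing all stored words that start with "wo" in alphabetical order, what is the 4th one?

DFS of the "wo" subtree visits, in order: "wocnlcrze", "wocnlngcipb", "wocnlngcur", "wocnlngcuv", "wocnlngy", "woionpjlxle", "woionpjxhda", "woionpjxnc", "woionpty"
The 4th is wocnlngcuv.

wocnlngcuv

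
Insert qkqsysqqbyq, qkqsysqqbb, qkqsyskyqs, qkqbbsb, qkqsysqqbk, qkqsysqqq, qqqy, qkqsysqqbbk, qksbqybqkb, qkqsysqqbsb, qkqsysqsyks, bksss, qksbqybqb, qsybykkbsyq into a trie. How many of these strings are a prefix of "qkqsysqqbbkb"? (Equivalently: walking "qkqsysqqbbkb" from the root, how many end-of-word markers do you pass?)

2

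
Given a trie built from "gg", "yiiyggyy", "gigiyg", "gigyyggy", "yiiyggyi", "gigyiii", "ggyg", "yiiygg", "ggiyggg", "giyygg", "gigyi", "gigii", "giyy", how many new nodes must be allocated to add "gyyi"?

The longest prefix of "gyyi" already in the trie is "g" (length 1).
New nodes needed: |"gyyi"| − 1 = 4 − 1 = 3.

3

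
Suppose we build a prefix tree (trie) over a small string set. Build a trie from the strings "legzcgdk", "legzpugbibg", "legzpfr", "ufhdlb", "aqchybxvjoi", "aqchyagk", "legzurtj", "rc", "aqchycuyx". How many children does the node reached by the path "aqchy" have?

3

Walk "aqchy" from the root, arriving at one node.
Distinct next characters after "aqchy": a, b, c.
That node has 3 child edges.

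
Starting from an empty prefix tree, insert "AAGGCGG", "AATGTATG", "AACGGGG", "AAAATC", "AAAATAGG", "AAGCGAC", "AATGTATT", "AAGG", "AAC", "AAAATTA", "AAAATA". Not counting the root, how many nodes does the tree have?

Insert word by word; a character creates a node only if that edge doesn't already exist:
  "AAGGCGG" → 7 new (A, A, G, G, C, G, G)
  "AATGTATG" → prefix "AA" already present; 6 new (T, G, T, A, T, G)
  "AACGGGG" → prefix "AA" already present; 5 new (C, G, G, G, G)
  "AAAATC" → prefix "AA" already present; 4 new (A, A, T, C)
  "AAAATAGG" → prefix "AAAAT" already present; 3 new (A, G, G)
  "AAGCGAC" → prefix "AAG" already present; 4 new (C, G, A, C)
  "AATGTATT" → prefix "AATGTAT" already present; 1 new (T)
  "AAGG" → prefix "AAGG" already present; 0 new (none)
  "AAC" → prefix "AAC" already present; 0 new (none)
  "AAAATTA" → prefix "AAAAT" already present; 2 new (T, A)
  "AAAATA" → prefix "AAAATA" already present; 0 new (none)
Total nodes = 7 + 6 + 5 + 4 + 3 + 4 + 1 + 0 + 0 + 2 + 0 = 32

32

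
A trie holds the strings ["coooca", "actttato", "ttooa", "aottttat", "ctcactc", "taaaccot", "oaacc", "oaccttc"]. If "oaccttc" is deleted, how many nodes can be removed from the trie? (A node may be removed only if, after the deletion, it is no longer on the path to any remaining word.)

5

Walk "oaccttc" from the leaf back toward the root, removing each node that no remaining word uses.
The suffix "ccttc" (5 nodes) is used only by "oaccttc"; the node for "oa" still has the child "a", so pruning stops there.
Nodes removed: 5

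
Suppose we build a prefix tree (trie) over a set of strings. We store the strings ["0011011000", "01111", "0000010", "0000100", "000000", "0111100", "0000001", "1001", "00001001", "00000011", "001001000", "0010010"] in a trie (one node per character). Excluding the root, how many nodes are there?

38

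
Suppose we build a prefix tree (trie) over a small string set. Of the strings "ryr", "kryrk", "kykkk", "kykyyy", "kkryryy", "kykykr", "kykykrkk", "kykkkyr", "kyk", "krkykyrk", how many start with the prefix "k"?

9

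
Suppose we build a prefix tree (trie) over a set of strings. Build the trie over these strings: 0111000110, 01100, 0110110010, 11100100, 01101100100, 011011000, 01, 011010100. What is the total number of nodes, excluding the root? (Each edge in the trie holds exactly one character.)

Trie structure (* marks end of a word):
(root)
├─ 0
│  └─ 1 *
│     └─ 1
│        ├─ 0
│        │  ├─ 0 *
│        │  └─ 1
│        │     ├─ 0
│        │     │  └─ 1
│        │     │     └─ 0
│        │     │        └─ 0 *
│        │     └─ 1
│        │        └─ 0
│        │           └─ 0
│        │              ├─ 0 *
│        │              └─ 1
│        │                 └─ 0 *
│        │                    └─ 0 *
│        └─ 1
│           └─ 0
│              └─ 0
│                 └─ 0
│                    └─ 1
│                       └─ 1
│                          └─ 0 *
└─ 1
   └─ 1
      └─ 1
         └─ 0
            └─ 0
               └─ 1
                  └─ 0
                     └─ 0 *
Counting every labelled node above: 32.

32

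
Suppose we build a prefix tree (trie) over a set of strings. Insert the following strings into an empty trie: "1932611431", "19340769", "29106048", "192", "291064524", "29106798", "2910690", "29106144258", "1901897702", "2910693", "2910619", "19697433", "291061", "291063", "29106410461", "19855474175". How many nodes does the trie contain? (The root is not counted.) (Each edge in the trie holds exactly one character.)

70

Count nodes per top-level branch (shared prefixes stored once):
  '1'-branch (1901897702, 192, 1932611431, 19340769, 19697433, 19855474175): 39 nodes
  '2'-branch (29106048, 291061, 29106144258, 2910619, 291063, 29106410461, 291064524, 29106798, 2910690, 2910693): 31 nodes
Sum: 70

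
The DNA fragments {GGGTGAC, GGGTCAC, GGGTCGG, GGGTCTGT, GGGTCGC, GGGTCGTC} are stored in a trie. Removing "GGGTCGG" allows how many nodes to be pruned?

1

Walk "GGGTCGG" from the leaf back toward the root, removing each node that no remaining word uses.
The suffix "G" (1 node) is used only by "GGGTCGG"; the node for "GGGTCG" still has the child "C", so pruning stops there.
Nodes removed: 1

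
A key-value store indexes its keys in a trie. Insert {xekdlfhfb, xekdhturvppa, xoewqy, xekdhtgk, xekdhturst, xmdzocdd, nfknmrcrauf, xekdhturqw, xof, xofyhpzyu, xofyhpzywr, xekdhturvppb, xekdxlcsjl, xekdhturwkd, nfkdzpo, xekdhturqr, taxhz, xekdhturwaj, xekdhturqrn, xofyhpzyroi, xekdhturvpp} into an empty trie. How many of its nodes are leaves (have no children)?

A leaf is a node with no children — equivalently, the end of a word that is not a proper prefix of any other stored word.
Those words: "nfkdzpo", "nfknmrcrauf", "taxhz", "xekdhtgk", "xekdhturqrn", "xekdhturqw", "xekdhturst", "xekdhturvppa", "xekdhturvppb", "xekdhturwaj", "xekdhturwkd", "xekdlfhfb", "xekdxlcsjl", "xmdzocdd", "xoewqy", "xofyhpzyroi", "xofyhpzyu", "xofyhpzywr"
Leaf count: 18

18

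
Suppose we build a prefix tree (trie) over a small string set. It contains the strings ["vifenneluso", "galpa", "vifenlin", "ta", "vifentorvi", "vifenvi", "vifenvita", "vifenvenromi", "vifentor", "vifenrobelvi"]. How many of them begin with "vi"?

Traverse to the node for "vi", then collect every word in that subtree.
Matches: "vifenlin", "vifenneluso", "vifenrobelvi", "vifentor", "vifentorvi", "vifenvenromi", "vifenvi", "vifenvita"
Count: 8

8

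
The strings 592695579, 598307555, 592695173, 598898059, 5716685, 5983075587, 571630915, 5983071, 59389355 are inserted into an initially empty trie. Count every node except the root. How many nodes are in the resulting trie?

For each word, the new-node count is its length minus the longest prefix already in the trie:
  "592695579" → 9 new (5, 9, 2, 6, 9, 5, 5, 7, 9)
  "598307555" → prefix "59" already present; 7 new (8, 3, 0, 7, 5, 5, 5)
  "592695173" → prefix "592695" already present; 3 new (1, 7, 3)
  "598898059" → prefix "598" already present; 6 new (8, 9, 8, 0, 5, 9)
  "5716685" → prefix "5" already present; 6 new (7, 1, 6, 6, 8, 5)
  "5983075587" → prefix "59830755" already present; 2 new (8, 7)
  "571630915" → prefix "5716" already present; 5 new (3, 0, 9, 1, 5)
  "5983071" → prefix "598307" already present; 1 new (1)
  "59389355" → prefix "59" already present; 6 new (3, 8, 9, 3, 5, 5)
Total nodes = 9 + 7 + 3 + 6 + 6 + 2 + 5 + 1 + 6 = 45

45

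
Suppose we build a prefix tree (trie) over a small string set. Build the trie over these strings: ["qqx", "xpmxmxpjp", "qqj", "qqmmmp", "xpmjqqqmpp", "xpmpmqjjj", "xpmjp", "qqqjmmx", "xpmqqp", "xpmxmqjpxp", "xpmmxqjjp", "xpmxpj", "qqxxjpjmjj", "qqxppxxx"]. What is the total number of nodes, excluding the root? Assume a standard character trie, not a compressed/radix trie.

Insert word by word; a character creates a node only if that edge doesn't already exist:
  "qqx" → 3 new (q, q, x)
  "xpmxmxpjp" → 9 new (x, p, m, x, m, x, p, j, p)
  "qqj" → prefix "qq" already present; 1 new (j)
  "qqmmmp" → prefix "qq" already present; 4 new (m, m, m, p)
  "xpmjqqqmpp" → prefix "xpm" already present; 7 new (j, q, q, q, m, p, p)
  "xpmpmqjjj" → prefix "xpm" already present; 6 new (p, m, q, j, j, j)
  "xpmjp" → prefix "xpmj" already present; 1 new (p)
  "qqqjmmx" → prefix "qq" already present; 5 new (q, j, m, m, x)
  "xpmqqp" → prefix "xpm" already present; 3 new (q, q, p)
  "xpmxmqjpxp" → prefix "xpmxm" already present; 5 new (q, j, p, x, p)
  "xpmmxqjjp" → prefix "xpm" already present; 6 new (m, x, q, j, j, p)
  "xpmxpj" → prefix "xpmx" already present; 2 new (p, j)
  "qqxxjpjmjj" → prefix "qqx" already present; 7 new (x, j, p, j, m, j, j)
  "qqxppxxx" → prefix "qqx" already present; 5 new (p, p, x, x, x)
Total nodes = 3 + 9 + 1 + 4 + 7 + 6 + 1 + 5 + 3 + 5 + 6 + 2 + 7 + 5 = 64

64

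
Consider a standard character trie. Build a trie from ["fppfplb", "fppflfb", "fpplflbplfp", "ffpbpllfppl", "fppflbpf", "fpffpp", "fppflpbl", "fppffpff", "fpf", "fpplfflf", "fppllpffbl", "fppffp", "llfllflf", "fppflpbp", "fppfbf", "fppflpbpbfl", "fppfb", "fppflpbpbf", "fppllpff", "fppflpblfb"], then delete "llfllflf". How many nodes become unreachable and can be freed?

A node on "llfllflf"'s path can go only if nothing else ends at it or branches off below it.
No other word shares any prefix with "llfllflf", so all 8 of its nodes go.
Nodes removed: 8

8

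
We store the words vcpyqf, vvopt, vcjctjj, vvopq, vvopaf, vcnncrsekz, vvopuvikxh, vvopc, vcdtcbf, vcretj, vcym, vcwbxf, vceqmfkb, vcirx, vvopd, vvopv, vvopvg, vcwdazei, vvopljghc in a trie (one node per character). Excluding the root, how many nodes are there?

70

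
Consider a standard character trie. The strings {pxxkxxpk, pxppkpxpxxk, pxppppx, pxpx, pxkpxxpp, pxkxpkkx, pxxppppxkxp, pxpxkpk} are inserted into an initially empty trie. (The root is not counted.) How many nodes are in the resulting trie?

Trace insertions, counting only characters that open a new branch:
  "pxxkxxpk" → 8 new (p, x, x, k, x, x, p, k)
  "pxppkpxpxxk" → prefix "px" already present; 9 new (p, p, k, p, x, p, x, x, k)
  "pxppppx" → prefix "pxpp" already present; 3 new (p, p, x)
  "pxpx" → prefix "pxp" already present; 1 new (x)
  "pxkpxxpp" → prefix "px" already present; 6 new (k, p, x, x, p, p)
  "pxkxpkkx" → prefix "pxk" already present; 5 new (x, p, k, k, x)
  "pxxppppxkxp" → prefix "pxx" already present; 8 new (p, p, p, p, x, k, x, p)
  "pxpxkpk" → prefix "pxpx" already present; 3 new (k, p, k)
Total nodes = 8 + 9 + 3 + 1 + 6 + 5 + 8 + 3 = 43

43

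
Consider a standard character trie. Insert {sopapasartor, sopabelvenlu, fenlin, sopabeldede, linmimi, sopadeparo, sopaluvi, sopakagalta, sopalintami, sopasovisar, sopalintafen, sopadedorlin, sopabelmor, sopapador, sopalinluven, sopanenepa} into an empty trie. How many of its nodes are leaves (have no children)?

16

Leaves are exactly the stored words that no other stored word extends.
Those words: "fenlin", "linmimi", "sopabeldede", "sopabelmor", "sopabelvenlu", "sopadedorlin", "sopadeparo", "sopakagalta", "sopalinluven", "sopalintafen", "sopalintami", "sopaluvi", "sopanenepa", "sopapador", "sopapasartor", "sopasovisar"
Leaf count: 16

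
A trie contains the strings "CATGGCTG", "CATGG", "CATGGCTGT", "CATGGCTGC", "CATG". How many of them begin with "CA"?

5

Filter for entries beginning with "CA":
Matches: "CATG", "CATGG", "CATGGCTG", "CATGGCTGC", "CATGGCTGT"
Count: 5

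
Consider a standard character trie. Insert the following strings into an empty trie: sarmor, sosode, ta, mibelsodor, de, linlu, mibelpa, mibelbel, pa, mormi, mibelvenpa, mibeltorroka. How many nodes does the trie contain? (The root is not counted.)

53

Count nodes per top-level branch (shared prefixes stored once):
  'd'-branch (de): 2 nodes
  'l'-branch (linlu): 5 nodes
  'm'-branch (mibelbel, mibelpa, mibelsodor, mibeltorroka, mibelvenpa, mormi): 31 nodes
  'p'-branch (pa): 2 nodes
  's'-branch (sarmor, sosode): 11 nodes
  't'-branch (ta): 2 nodes
Sum: 53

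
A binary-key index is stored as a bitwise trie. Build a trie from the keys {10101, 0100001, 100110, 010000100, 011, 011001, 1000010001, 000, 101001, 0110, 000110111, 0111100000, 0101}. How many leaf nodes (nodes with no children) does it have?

A leaf is a node with no children — equivalently, the end of a word that is not a proper prefix of any other stored word.
Those words: "000110111", "010000100", "0101", "011001", "0111100000", "1000010001", "100110", "101001", "10101"
Leaf count: 9

9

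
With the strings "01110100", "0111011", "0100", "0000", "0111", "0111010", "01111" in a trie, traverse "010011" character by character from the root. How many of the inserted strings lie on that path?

1

Traverse "010011" character by character; count nodes along the way that are marked as word ends.
Prefixes of the query that are stored words: "0100"
Count: 1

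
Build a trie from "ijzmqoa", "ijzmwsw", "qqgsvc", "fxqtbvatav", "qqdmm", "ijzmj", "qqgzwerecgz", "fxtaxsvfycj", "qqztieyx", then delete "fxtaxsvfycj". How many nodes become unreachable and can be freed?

After clearing the end-marker at "fxtaxsvfycj", prune upward until reaching a node still needed by another word.
The suffix "taxsvfycj" (9 nodes) is used only by "fxtaxsvfycj"; the node for "fx" still has the child "q", so pruning stops there.
Nodes removed: 9

9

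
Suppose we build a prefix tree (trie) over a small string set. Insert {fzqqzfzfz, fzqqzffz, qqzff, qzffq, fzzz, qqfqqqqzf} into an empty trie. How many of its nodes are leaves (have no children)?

6

Leaves are exactly the stored words that no other stored word extends.
Those words: "fzqqzffz", "fzqqzfzfz", "fzzz", "qqfqqqqzf", "qqzff", "qzffq"
Leaf count: 6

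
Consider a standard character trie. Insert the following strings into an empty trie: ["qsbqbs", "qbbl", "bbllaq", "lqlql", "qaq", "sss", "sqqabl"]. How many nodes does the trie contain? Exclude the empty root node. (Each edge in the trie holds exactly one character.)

30

For each word, the new-node count is its length minus the longest prefix already in the trie:
  "qsbqbs" → 6 new (q, s, b, q, b, s)
  "qbbl" → prefix "q" already present; 3 new (b, b, l)
  "bbllaq" → 6 new (b, b, l, l, a, q)
  "lqlql" → 5 new (l, q, l, q, l)
  "qaq" → prefix "q" already present; 2 new (a, q)
  "sss" → 3 new (s, s, s)
  "sqqabl" → prefix "s" already present; 5 new (q, q, a, b, l)
Total nodes = 6 + 3 + 6 + 5 + 2 + 3 + 5 = 30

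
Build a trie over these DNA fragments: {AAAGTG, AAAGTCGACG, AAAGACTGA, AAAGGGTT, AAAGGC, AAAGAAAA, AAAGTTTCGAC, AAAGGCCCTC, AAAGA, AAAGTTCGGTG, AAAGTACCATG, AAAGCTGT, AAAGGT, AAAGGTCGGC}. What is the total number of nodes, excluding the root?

54

Insert word by word; a character creates a node only if that edge doesn't already exist:
  "AAAGTG" → 6 new (A, A, A, G, T, G)
  "AAAGTCGACG" → prefix "AAAGT" already present; 5 new (C, G, A, C, G)
  "AAAGACTGA" → prefix "AAAG" already present; 5 new (A, C, T, G, A)
  "AAAGGGTT" → prefix "AAAG" already present; 4 new (G, G, T, T)
  "AAAGGC" → prefix "AAAGG" already present; 1 new (C)
  "AAAGAAAA" → prefix "AAAGA" already present; 3 new (A, A, A)
  "AAAGTTTCGAC" → prefix "AAAGT" already present; 6 new (T, T, C, G, A, C)
  "AAAGGCCCTC" → prefix "AAAGGC" already present; 4 new (C, C, T, C)
  "AAAGA" → prefix "AAAGA" already present; 0 new (none)
  "AAAGTTCGGTG" → prefix "AAAGTT" already present; 5 new (C, G, G, T, G)
  "AAAGTACCATG" → prefix "AAAGT" already present; 6 new (A, C, C, A, T, G)
  "AAAGCTGT" → prefix "AAAG" already present; 4 new (C, T, G, T)
  "AAAGGT" → prefix "AAAGG" already present; 1 new (T)
  "AAAGGTCGGC" → prefix "AAAGGT" already present; 4 new (C, G, G, C)
Total nodes = 6 + 5 + 5 + 4 + 1 + 3 + 6 + 4 + 0 + 5 + 6 + 4 + 1 + 4 = 54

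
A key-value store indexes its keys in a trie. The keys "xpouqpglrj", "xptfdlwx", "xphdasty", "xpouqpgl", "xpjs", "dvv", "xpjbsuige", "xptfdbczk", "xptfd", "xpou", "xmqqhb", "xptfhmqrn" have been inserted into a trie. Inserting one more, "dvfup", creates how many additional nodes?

3

"dv" is already a path in the trie; the remaining "fup" must be added.
So 5 − 2 = 3 new nodes.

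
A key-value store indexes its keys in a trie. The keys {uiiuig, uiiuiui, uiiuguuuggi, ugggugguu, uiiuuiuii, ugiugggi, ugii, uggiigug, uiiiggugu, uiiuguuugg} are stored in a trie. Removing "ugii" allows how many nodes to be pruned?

Walk "ugii" from the leaf back toward the root, removing each node that no remaining word uses.
The suffix "i" (1 node) is used only by "ugii"; the node for "ugi" still has the child "u", so pruning stops there.
Nodes removed: 1

1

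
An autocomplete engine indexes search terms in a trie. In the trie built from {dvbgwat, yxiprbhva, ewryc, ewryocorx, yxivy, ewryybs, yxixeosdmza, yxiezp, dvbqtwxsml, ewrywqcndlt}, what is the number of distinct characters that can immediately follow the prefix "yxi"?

4

Walk "yxi" from the root, arriving at one node.
Characters that immediately follow "yxi" among the stored strings: {e, p, v, x}.
That node has 4 child edges.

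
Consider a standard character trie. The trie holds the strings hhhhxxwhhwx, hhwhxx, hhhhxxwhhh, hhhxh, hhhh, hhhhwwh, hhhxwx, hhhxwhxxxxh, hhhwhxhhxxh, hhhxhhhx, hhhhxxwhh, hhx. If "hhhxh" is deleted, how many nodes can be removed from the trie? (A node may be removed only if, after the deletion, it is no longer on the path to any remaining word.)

0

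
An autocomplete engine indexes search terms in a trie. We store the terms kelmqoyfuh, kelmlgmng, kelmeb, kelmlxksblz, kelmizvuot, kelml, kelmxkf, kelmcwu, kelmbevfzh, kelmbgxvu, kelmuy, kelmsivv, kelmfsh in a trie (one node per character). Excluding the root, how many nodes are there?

54

For each word, the new-node count is its length minus the longest prefix already in the trie:
  "kelmqoyfuh" → 10 new (k, e, l, m, q, o, y, f, u, h)
  "kelmlgmng" → prefix "kelm" already present; 5 new (l, g, m, n, g)
  "kelmeb" → prefix "kelm" already present; 2 new (e, b)
  "kelmlxksblz" → prefix "kelml" already present; 6 new (x, k, s, b, l, z)
  "kelmizvuot" → prefix "kelm" already present; 6 new (i, z, v, u, o, t)
  "kelml" → prefix "kelml" already present; 0 new (none)
  "kelmxkf" → prefix "kelm" already present; 3 new (x, k, f)
  "kelmcwu" → prefix "kelm" already present; 3 new (c, w, u)
  "kelmbevfzh" → prefix "kelm" already present; 6 new (b, e, v, f, z, h)
  "kelmbgxvu" → prefix "kelmb" already present; 4 new (g, x, v, u)
  "kelmuy" → prefix "kelm" already present; 2 new (u, y)
  "kelmsivv" → prefix "kelm" already present; 4 new (s, i, v, v)
  "kelmfsh" → prefix "kelm" already present; 3 new (f, s, h)
Total nodes = 10 + 5 + 2 + 6 + 6 + 0 + 3 + 3 + 6 + 4 + 2 + 4 + 3 = 54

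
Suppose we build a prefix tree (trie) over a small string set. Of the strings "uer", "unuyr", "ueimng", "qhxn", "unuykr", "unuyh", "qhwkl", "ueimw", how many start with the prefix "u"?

Walk to "u"; the words in its subtree are exactly those with that prefix.
Matches: "ueimng", "ueimw", "uer", "unuyh", "unuykr", "unuyr"
Count: 6

6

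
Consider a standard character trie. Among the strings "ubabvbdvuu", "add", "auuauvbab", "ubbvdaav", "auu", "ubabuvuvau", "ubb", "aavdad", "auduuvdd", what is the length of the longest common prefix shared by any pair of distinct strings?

The deepest shared node is where two words last agree before diverging.
e.g. "ubabuvuvau" and "ubabvbdvuu" share the prefix "ubab" of length 4; no pair shares a longer one.
Longest shared-prefix length: 4

4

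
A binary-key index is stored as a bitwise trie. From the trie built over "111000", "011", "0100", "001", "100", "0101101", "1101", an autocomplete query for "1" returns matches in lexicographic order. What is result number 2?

1101

DFS of the "1" subtree visits, in order: "100", "1101", "111000"
The 2nd is 1101.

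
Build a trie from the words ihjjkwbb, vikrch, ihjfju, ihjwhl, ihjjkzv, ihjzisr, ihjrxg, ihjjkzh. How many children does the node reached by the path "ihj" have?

5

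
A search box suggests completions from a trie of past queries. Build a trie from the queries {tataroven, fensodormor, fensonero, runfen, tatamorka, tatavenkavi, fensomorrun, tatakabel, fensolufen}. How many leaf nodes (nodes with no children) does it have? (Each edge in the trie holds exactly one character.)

A leaf is a node with no children — equivalently, the end of a word that is not a proper prefix of any other stored word.
Those words: "fensodormor", "fensolufen", "fensomorrun", "fensonero", "runfen", "tatakabel", "tatamorka", "tataroven", "tatavenkavi"
Leaf count: 9

9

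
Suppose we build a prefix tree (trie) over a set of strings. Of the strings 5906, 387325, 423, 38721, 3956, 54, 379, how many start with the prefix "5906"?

Walk to "5906"; the words in its subtree are exactly those with that prefix.
Words under "5906": 5906
Count: 1

1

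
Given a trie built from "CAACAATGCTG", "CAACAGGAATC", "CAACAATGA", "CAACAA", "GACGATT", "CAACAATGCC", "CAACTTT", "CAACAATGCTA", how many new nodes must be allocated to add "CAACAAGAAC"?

Walking "CAACAAGAAC" from the root, the first 6 characters ("CAACAA") follow existing edges; "G" is the first miss.
Each of the 4 remaining characters creates one node.

4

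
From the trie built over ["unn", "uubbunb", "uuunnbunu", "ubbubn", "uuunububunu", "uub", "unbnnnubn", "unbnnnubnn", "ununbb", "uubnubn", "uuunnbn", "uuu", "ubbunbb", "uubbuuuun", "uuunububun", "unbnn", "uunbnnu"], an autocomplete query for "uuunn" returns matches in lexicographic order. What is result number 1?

uuunnbn

Words with prefix "uuunn", in lexicographic order: "uuunnbn", "uuunnbunu"
Position 1: uuunnbn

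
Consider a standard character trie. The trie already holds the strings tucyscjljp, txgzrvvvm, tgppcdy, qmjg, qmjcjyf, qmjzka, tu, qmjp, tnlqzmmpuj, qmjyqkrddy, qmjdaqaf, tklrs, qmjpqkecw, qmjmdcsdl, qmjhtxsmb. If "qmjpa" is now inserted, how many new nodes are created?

1

"qmjp" is already a path in the trie; the remaining "a" must be added.
So 5 − 4 = 1 new nodes.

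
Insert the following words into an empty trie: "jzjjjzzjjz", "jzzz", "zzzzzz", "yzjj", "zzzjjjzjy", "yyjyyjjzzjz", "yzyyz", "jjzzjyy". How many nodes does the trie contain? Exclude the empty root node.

47

Trace insertions, counting only characters that open a new branch:
  "jzjjjzzjjz" → 10 new (j, z, j, j, j, z, z, j, j, z)
  "jzzz" → prefix "jz" already present; 2 new (z, z)
  "zzzzzz" → 6 new (z, z, z, z, z, z)
  "yzjj" → 4 new (y, z, j, j)
  "zzzjjjzjy" → prefix "zzz" already present; 6 new (j, j, j, z, j, y)
  "yyjyyjjzzjz" → prefix "y" already present; 10 new (y, j, y, y, j, j, z, z, j, z)
  "yzyyz" → prefix "yz" already present; 3 new (y, y, z)
  "jjzzjyy" → prefix "j" already present; 6 new (j, z, z, j, y, y)
Total nodes = 10 + 2 + 6 + 4 + 6 + 10 + 3 + 6 = 47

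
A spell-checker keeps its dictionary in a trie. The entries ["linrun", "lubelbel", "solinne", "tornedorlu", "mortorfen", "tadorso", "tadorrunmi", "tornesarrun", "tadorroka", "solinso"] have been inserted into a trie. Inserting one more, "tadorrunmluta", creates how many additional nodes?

4

The longest prefix of "tadorrunmluta" already in the trie is "tadorrunm" (length 9).
New nodes needed: |"tadorrunmluta"| − 9 = 13 − 9 = 4.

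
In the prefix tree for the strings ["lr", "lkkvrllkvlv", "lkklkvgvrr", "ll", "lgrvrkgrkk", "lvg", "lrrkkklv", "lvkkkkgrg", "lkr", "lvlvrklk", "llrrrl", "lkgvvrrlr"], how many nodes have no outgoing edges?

A leaf is a node with no children — equivalently, the end of a word that is not a proper prefix of any other stored word.
Those words: "lgrvrkgrkk", "lkgvvrrlr", "lkklkvgvrr", "lkkvrllkvlv", "lkr", "llrrrl", "lrrkkklv", "lvg", "lvkkkkgrg", "lvlvrklk"
Leaf count: 10

10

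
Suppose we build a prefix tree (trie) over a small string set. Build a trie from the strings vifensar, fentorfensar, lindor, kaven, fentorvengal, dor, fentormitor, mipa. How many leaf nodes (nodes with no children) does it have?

8

Leaves are exactly the stored words that no other stored word extends.
Those words: "dor", "fentorfensar", "fentormitor", "fentorvengal", "kaven", "lindor", "mipa", "vifensar"
Leaf count: 8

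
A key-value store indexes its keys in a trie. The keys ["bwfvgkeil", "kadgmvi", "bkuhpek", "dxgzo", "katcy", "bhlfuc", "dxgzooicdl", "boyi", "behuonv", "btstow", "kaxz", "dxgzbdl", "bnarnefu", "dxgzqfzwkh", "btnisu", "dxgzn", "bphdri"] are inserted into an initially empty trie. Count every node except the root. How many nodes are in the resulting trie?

Trace insertions, counting only characters that open a new branch:
  "bwfvgkeil" → 9 new (b, w, f, v, g, k, e, i, l)
  "kadgmvi" → 7 new (k, a, d, g, m, v, i)
  "bkuhpek" → prefix "b" already present; 6 new (k, u, h, p, e, k)
  "dxgzo" → 5 new (d, x, g, z, o)
  "katcy" → prefix "ka" already present; 3 new (t, c, y)
  "bhlfuc" → prefix "b" already present; 5 new (h, l, f, u, c)
  "dxgzooicdl" → prefix "dxgzo" already present; 5 new (o, i, c, d, l)
  "boyi" → prefix "b" already present; 3 new (o, y, i)
  "behuonv" → prefix "b" already present; 6 new (e, h, u, o, n, v)
  "btstow" → prefix "b" already present; 5 new (t, s, t, o, w)
  "kaxz" → prefix "ka" already present; 2 new (x, z)
  "dxgzbdl" → prefix "dxgz" already present; 3 new (b, d, l)
  "bnarnefu" → prefix "b" already present; 7 new (n, a, r, n, e, f, u)
  "dxgzqfzwkh" → prefix "dxgz" already present; 6 new (q, f, z, w, k, h)
  "btnisu" → prefix "bt" already present; 4 new (n, i, s, u)
  "dxgzn" → prefix "dxgz" already present; 1 new (n)
  "bphdri" → prefix "b" already present; 5 new (p, h, d, r, i)
Total nodes = 9 + 7 + 6 + 5 + 3 + 5 + 5 + 3 + 6 + 5 + 2 + 3 + 7 + 6 + 4 + 1 + 5 = 82

82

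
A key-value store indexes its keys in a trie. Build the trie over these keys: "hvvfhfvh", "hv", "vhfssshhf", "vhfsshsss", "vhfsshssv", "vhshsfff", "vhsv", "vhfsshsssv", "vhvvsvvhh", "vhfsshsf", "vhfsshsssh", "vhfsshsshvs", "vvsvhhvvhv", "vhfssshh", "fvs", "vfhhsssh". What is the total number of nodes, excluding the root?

61

Count nodes per top-level branch (shared prefixes stored once):
  'f'-branch (fvs): 3 nodes
  'h'-branch (hv, hvvfhfvh): 8 nodes
  'v'-branch (vfhhsssh, vhfsshsf, vhfsshsshvs, vhfsshsss, vhfsshsssh, vhfsshsssv, vhfsshssv, vhfssshh, vhfssshhf, vhshsfff, vhsv, vhvvsvvhh, vvsvhhvvhv): 50 nodes
Sum: 61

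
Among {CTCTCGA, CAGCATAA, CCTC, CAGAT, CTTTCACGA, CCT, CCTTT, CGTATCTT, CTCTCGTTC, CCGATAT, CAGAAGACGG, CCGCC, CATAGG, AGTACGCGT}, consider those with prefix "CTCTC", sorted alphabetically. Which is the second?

Words with prefix "CTCTC", in lexicographic order: "CTCTCGA", "CTCTCGTTC"
The 2nd is CTCTCGTTC.

CTCTCGTTC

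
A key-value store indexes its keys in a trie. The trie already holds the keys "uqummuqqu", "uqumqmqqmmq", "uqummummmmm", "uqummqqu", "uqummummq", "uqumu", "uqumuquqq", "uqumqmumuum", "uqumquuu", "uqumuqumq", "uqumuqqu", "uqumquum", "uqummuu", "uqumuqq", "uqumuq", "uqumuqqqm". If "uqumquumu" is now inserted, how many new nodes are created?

The longest prefix of "uqumquumu" already in the trie is "uqumquum" (length 8).
Each of the 1 remaining characters creates one node.

1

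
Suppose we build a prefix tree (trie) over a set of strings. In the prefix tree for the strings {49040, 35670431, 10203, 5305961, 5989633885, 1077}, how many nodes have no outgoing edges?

6

Leaves are exactly the stored words that no other stored word extends.
Those words: "10203", "1077", "35670431", "49040", "5305961", "5989633885"
Leaf count: 6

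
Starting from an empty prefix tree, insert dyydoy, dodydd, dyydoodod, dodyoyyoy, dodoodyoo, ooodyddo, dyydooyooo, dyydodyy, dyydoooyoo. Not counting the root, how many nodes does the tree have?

45

For each word, the new-node count is its length minus the longest prefix already in the trie:
  "dyydoy" → 6 new (d, y, y, d, o, y)
  "dodydd" → prefix "d" already present; 5 new (o, d, y, d, d)
  "dyydoodod" → prefix "dyydo" already present; 4 new (o, d, o, d)
  "dodyoyyoy" → prefix "dody" already present; 5 new (o, y, y, o, y)
  "dodoodyoo" → prefix "dod" already present; 6 new (o, o, d, y, o, o)
  "ooodyddo" → 8 new (o, o, o, d, y, d, d, o)
  "dyydooyooo" → prefix "dyydoo" already present; 4 new (y, o, o, o)
  "dyydodyy" → prefix "dyydo" already present; 3 new (d, y, y)
  "dyydoooyoo" → prefix "dyydoo" already present; 4 new (o, y, o, o)
Total nodes = 6 + 5 + 4 + 5 + 6 + 8 + 4 + 3 + 4 = 45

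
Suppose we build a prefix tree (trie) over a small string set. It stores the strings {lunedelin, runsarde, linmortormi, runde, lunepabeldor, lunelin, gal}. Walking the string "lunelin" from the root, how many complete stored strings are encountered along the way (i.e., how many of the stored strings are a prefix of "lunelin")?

1

Traverse "lunelin" character by character; count nodes along the way that are marked as word ends.
Prefixes of the query that are stored words: "lunelin"
Count: 1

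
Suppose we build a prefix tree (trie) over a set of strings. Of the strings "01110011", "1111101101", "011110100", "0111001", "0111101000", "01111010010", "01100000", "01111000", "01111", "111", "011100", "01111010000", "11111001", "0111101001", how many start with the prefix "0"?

11

Traverse to the node for "0", then collect every word in that subtree.
Matches: "01100000", "011100", "0111001", "01110011", "01111", "01111000", "011110100", "0111101000", "01111010000", "0111101001", "01111010010"
Count: 11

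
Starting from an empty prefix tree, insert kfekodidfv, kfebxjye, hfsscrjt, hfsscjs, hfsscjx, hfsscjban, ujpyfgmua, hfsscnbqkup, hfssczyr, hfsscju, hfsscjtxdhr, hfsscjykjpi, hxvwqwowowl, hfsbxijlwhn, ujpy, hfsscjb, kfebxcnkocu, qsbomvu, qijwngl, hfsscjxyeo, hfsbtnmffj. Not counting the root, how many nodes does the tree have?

104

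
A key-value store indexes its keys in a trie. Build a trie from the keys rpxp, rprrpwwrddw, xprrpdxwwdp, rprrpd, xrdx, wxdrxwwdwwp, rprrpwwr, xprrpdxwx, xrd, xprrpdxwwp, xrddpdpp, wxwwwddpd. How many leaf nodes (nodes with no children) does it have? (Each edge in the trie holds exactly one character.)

10

Leaves are exactly the stored words that no other stored word extends.
Those words: "rprrpd", "rprrpwwrddw", "rpxp", "wxdrxwwdwwp", "wxwwwddpd", "xprrpdxwwdp", "xprrpdxwwp", "xprrpdxwx", "xrddpdpp", "xrdx"
Leaf count: 10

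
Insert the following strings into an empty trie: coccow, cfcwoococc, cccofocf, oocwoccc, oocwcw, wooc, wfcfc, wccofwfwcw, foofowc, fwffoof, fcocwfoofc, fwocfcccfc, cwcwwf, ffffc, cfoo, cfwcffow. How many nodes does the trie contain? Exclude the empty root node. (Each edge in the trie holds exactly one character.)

Count nodes per top-level branch (shared prefixes stored once):
  'c'-branch (cccofocf, cfcwoococc, cfoo, cfwcffow, coccow, cwcwwf): 35 nodes
  'f'-branch (fcocwfoofc, ffffc, foofowc, fwffoof, fwocfcccfc): 34 nodes
  'o'-branch (oocwcw, oocwoccc): 10 nodes
  'w'-branch (wccofwfwcw, wfcfc, wooc): 17 nodes
Sum: 96

96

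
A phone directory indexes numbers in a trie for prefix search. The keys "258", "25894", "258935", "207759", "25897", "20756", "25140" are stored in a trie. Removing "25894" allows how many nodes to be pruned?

1

Walk "25894" from the leaf back toward the root, removing each node that no remaining word uses.
The suffix "4" (1 node) is used only by "25894"; the node for "2589" still has the child "3", so pruning stops there.
Nodes removed: 1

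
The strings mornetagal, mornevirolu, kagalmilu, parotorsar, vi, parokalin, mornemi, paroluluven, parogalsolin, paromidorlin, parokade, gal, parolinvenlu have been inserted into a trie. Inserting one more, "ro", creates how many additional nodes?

2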